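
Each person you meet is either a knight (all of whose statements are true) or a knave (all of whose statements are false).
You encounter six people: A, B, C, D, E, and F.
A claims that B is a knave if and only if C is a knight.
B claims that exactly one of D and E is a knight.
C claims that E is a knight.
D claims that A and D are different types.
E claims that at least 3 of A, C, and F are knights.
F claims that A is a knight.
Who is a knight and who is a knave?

Since A is a knave, "B is a knave if and only if C is a knight" needs to be False, which holds.
B is a knave, and the claim "exactly one of D and E is a knight" is indeed False.
C is a knave, and the claim "E is a knight" is indeed False.
D is a knave, and the claim "A and D are different types" is indeed False.
E is a knave, so "at least 3 of A, C, and F are knights" must be False — and it is.
Since F is a knave, "A is a knight" needs to be False, which holds.

A is a knave, B is a knave, C is a knave, D is a knave, E is a knave, and F is a knave.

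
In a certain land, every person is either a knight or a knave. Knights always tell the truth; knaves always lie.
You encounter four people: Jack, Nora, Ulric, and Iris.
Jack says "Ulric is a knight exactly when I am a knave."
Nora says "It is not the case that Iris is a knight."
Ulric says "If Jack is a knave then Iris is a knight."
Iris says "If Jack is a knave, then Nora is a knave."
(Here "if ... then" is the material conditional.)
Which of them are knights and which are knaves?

Jack is a knave; "Ulric is a knight exactly when I am a knave" is False, as required.
Nora is a knight; "it is not the case that Iris is a knight" is true, as required.
Ulric is a knave; "if Jack is a knave then Iris is a knight" is False, as required.
Iris is a knave, and the claim "if Jack is a knave, then Nora is a knave" is indeed False.

Jack is a knave, Nora is a knight, Ulric is a knave, and Iris is a knave.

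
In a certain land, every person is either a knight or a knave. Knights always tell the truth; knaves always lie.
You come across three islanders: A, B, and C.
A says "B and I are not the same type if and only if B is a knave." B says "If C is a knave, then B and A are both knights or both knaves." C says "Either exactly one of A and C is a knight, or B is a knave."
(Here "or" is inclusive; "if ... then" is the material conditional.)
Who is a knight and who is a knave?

Suppose A is a knight. Then A's statement "B and I are not the same type if and only if B is a knave" would have to be true. Checking the 4 ways to assign the others, none is consistent with every speaker.
(For instance, with B=knight, C=knight, C's claim "either exactly one of A and C is a knight, or B is a knave" comes out false where it would need to be true.)
So A must be a knave, making "B and I are not the same type if and only if B is a knave" false. Taking A=knave, B=knight, C=knight, each remaining statement checks out:
  B (knight): "if C is a knave, then B and A are both knights or both knaves" — true. ✓
  C (knight): "either exactly one of A and C is a knight, or B is a knave" — true. ✓
This is the unique consistent assignment.

A is a knave, B is a knight, and C is a knight.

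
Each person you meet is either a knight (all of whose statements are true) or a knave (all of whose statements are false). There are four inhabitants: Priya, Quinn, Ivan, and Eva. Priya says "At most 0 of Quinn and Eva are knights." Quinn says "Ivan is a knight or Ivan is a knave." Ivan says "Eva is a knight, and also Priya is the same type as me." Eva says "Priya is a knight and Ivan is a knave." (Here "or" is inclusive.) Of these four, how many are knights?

1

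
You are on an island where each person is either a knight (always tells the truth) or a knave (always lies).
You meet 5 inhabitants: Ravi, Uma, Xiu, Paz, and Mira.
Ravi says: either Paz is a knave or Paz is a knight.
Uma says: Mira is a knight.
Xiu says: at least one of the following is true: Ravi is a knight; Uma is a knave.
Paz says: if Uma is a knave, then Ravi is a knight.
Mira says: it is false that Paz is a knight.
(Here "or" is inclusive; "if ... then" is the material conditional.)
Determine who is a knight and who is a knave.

Ravi is a knight, Uma is a knave, Xiu is a knight, Paz is a knight, and Mira is a knave.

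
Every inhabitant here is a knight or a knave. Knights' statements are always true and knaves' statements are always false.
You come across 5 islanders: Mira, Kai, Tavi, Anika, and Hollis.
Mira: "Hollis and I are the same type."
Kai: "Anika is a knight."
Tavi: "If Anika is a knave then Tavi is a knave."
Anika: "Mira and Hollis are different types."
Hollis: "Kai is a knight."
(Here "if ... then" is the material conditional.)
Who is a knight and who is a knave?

Mira is a knave, Kai is a knight, Tavi is a knight, Anika is a knight, and Hollis is a knight.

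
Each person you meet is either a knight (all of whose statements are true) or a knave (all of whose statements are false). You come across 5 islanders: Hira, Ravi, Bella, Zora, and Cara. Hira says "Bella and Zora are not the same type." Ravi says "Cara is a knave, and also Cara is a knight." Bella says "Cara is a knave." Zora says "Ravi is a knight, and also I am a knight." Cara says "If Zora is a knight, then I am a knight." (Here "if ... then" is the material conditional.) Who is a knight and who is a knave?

Hira is a knave, Ravi is a knave, Bella is a knave, Zora is a knave, and Cara is a knight.

Suppose Hira is a knight. Then Hira's statement "Bella and Zora are not the same type" would have to be true. Checking the 16 ways to assign the others, none is consistent with every speaker.
(For instance, with Ravi=knave, Bella=knave, Zora=knave, Cara=knight, Hira's claim "Bella and Zora are not the same type" comes out false where it would need to be true.)
So Hira must be a knave, making "Bella and Zora are not the same type" false. Taking Hira=knave, Ravi=knave, Bella=knave, Zora=knave, Cara=knight, each remaining statement checks out:
  Ravi (knave): "Cara is a knave, and also Cara is a knight" — false. ✓
  Bella (knave): "Cara is a knave" — false. ✓
  Zora (knave): "Ravi is a knight, and also I am a knight" — false. ✓
  Cara (knight): "if Zora is a knight, then I am a knight" — true. ✓
This is the unique consistent assignment.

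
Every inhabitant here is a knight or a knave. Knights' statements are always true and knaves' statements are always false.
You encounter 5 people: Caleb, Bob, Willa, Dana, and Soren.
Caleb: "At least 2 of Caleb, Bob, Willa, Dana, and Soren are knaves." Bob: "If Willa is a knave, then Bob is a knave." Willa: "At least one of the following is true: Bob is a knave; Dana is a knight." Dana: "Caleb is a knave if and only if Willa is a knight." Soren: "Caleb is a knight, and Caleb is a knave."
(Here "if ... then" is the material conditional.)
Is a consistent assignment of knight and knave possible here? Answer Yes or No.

Checking all 32 assignments, each has at least one speaker whose statement's truth value contradicts their type.

No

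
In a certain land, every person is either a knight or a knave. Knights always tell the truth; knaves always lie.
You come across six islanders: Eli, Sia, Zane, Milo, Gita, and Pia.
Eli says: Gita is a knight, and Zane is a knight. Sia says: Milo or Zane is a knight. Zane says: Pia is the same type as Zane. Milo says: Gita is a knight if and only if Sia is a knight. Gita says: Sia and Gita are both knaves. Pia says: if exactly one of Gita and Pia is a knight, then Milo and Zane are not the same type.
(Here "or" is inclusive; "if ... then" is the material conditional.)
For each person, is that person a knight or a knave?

Since Eli is a knave, "Gita is a knight, and Zane is a knight" needs to be False, which holds.
As a knight, Sia's statement "Milo or Zane is a knight" should be True; it is.
Zane is a knight, and the claim "Pia is the same type as Zane" is indeed True.
Milo is a knave; "Gita is a knight if and only if Sia is a knight" is False, as required.
Gita (knave): "Sia and Gita are both knaves" — False. ✓
Pia is a knight; "if exactly one of Gita and Pia is a knight, then Milo and Zane are not the same type" is True, as required.

Eli is a knave, Sia is a knight, Zane is a knight, Milo is a knave, Gita is a knave, and Pia is a knight.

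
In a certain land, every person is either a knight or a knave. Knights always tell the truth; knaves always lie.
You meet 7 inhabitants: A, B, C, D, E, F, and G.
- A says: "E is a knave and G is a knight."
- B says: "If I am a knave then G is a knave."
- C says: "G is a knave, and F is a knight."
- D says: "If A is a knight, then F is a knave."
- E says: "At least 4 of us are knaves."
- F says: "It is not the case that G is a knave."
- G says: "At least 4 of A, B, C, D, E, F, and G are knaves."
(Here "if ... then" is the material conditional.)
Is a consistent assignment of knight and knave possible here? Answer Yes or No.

No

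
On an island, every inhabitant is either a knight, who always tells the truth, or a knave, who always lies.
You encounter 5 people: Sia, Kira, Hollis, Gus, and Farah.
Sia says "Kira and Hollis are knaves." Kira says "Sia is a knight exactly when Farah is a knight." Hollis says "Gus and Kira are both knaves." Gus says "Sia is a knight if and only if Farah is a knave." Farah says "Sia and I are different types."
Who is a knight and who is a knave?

Sia is a knave, Kira is a knight, Hollis is a knave, Gus is a knave, and Farah is a knave.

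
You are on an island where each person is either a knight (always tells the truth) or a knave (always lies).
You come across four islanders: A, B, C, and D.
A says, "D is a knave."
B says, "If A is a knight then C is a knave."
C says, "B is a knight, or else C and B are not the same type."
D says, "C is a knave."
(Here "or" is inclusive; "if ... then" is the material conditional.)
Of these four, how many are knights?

The unique consistent assignment is A=knight, B=knave, C=knight, D=knave.
That has 2 knights.

2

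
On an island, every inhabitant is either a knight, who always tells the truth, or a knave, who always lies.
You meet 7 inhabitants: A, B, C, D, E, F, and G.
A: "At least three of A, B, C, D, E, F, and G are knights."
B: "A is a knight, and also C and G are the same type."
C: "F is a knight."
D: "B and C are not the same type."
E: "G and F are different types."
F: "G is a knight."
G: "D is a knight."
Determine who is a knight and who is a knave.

Knights: none. Knaves: A, B, C, D, E, F, and G.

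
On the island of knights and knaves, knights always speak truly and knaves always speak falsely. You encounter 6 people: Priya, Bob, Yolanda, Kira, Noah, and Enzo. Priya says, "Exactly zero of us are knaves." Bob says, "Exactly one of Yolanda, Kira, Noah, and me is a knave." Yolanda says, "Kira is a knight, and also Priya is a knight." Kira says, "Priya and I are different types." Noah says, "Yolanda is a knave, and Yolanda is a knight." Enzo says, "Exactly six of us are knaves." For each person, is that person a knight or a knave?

Knights: Kira. Knaves: Priya, Bob, Yolanda, Noah, and Enzo.

As a knave, Priya's statement "exactly zero of us are knaves" should be false; it is.
Bob is a knave, so "exactly one of Yolanda, Kira, Noah, and me is a knave" must be false — and it is.
Since Yolanda is a knave, "Kira is a knight, and also Priya is a knight" needs to be false, which holds.
Since Kira is a knight, "Priya and I are different types" needs to be True, which holds.
As a knave, Noah's statement "Yolanda is a knave, and Yolanda is a knight" should be false; it is.
As a knave, Enzo's statement "exactly six of us are knaves" should be false; it is.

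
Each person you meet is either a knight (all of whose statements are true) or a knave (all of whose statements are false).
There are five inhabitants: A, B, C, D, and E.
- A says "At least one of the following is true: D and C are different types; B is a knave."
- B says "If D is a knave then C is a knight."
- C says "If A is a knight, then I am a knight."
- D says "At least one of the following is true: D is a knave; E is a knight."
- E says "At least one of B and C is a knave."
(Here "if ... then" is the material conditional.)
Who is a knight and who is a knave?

A (knight): "at least one of the following is true: D and C are different types; B is a knave" — true. ✓
B is a knight, and the claim "if D is a knave then C is a knight" is indeed true.
C is a knave, so "if A is a knight, then I am a knight" must be False — and it is.
As a knight, D's statement "at least one of the following is true: D is a knave; E is a knight" should be true; it is.
Since E is a knight, "at least one of B and C is a knave" needs to be true, which holds.

A is a knight, B is a knight, C is a knave, D is a knight, and E is a knight.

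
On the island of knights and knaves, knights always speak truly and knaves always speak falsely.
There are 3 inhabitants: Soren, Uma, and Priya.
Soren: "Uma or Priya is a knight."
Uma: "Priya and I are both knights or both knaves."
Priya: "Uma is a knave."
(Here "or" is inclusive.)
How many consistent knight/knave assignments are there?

1

Consistent assignments:
  Soren=knight, Uma=knave, Priya=knight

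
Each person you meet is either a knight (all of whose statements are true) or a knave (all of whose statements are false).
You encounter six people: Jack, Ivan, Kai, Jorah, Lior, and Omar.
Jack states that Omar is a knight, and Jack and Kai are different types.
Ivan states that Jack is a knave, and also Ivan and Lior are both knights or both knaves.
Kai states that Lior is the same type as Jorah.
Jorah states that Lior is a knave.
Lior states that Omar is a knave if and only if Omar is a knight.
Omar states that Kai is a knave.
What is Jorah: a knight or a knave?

Jorah is a knight.

Consistent assignments: {Jack=knight, Ivan=knave, Kai=knave, Jorah=knight, Lior=knave, Omar=knight}
In every consistent assignment, Jorah is a knight.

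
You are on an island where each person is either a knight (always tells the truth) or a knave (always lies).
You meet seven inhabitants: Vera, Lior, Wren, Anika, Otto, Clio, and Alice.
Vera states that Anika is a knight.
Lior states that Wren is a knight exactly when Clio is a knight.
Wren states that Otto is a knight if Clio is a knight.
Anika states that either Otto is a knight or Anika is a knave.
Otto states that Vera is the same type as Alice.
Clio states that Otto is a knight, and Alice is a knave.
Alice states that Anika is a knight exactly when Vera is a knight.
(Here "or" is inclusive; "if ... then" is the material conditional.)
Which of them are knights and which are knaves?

Knights: Vera, Wren, Anika, Otto, and Alice. Knaves: Lior and Clio.

Vera is a knight, so "Anika is a knight" must be true — and it is.
Lior is a knave, and the claim "Wren is a knight exactly when Clio is a knight" is indeed False.
Wren (knight): "Otto is a knight if Clio is a knight" — true. ✓
Anika is a knight, so "either Otto is a knight or Anika is a knave" must be true — and it is.
Since Otto is a knight, "Vera is the same type as Alice" needs to be true, which holds.
Clio is a knave, so "Otto is a knight, and Alice is a knave" must be False — and it is.
Alice is a knight, so "Anika is a knight exactly when Vera is a knight" must be true — and it is.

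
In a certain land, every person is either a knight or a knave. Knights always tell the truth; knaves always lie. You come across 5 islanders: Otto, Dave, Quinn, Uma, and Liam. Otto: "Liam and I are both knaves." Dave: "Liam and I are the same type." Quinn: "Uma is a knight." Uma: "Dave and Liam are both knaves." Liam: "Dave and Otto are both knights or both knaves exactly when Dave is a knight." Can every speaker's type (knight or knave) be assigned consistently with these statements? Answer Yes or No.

No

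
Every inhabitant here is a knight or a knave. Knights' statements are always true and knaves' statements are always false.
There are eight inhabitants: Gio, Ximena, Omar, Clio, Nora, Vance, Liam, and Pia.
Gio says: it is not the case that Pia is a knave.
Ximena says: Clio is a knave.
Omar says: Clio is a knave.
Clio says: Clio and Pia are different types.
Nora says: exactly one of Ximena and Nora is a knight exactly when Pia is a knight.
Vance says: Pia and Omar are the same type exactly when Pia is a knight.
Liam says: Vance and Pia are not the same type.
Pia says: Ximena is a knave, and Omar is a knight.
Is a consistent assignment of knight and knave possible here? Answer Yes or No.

One consistent assignment: Gio=knave, Ximena=knight, Omar=knight, Clio=knave, Nora=knight, Vance=knight, Liam=knight, Pia=knave.

Yes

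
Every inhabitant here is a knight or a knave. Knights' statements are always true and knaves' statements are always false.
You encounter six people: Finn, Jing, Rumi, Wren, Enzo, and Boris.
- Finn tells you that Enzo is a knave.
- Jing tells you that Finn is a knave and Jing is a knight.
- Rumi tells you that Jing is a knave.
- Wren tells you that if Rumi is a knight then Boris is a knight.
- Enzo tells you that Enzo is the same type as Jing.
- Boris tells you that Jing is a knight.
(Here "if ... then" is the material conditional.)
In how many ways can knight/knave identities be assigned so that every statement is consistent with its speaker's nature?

1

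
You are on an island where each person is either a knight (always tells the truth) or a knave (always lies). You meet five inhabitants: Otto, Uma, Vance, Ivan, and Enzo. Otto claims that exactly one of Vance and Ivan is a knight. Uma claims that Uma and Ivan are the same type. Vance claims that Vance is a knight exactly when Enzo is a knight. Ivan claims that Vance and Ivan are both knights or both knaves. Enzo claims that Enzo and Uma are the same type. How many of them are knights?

4

The unique consistent assignment is Otto=knave, Uma=knight, Vance=knight, Ivan=knight, Enzo=knight.
That has 4 knights.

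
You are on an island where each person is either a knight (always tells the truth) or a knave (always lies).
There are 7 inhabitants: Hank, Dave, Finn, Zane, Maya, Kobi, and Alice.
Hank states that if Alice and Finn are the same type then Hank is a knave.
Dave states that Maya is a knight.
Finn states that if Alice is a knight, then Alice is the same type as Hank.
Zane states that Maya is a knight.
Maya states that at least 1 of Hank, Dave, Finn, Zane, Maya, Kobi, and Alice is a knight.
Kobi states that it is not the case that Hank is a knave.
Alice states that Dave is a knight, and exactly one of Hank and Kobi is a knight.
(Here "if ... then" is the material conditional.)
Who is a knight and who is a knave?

Hank is a knight, Dave is a knight, Finn is a knight, Zane is a knight, Maya is a knight, Kobi is a knight, and Alice is a knave.

Hank is a knight, so "if Alice and Finn are the same type then Hank is a knave" must be true — and it is.
Dave is a knight; "Maya is a knight" is true, as required.
Finn (knight): "if Alice is a knight, then Alice is the same type as Hank" — true. ✓
Zane is a knight; "Maya is a knight" is true, as required.
Maya is a knight, and the claim "at least 1 of Hank, Dave, Finn, Zane, Maya, Kobi, and Alice is a knight" is indeed true.
As a knight, Kobi's statement "it is not the case that Hank is a knave" should be true; it is.
As a knave, Alice's statement "Dave is a knight, and exactly one of Hank and Kobi is a knight" should be False; it is.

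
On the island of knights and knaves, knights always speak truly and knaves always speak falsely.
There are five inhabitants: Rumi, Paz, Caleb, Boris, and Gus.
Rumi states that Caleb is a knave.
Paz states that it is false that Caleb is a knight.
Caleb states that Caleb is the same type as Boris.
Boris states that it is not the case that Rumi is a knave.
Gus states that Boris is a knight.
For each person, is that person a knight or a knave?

Suppose Rumi is a knave. Then Rumi's statement "Caleb is a knave" would have to be false. Checking the 16 ways to assign the others, none is consistent with every speaker.
(For instance, with Paz=knight, Caleb=knave, Boris=knight, Gus=knight, Rumi's claim "Caleb is a knave" comes out true where it would need to be false.)
So Rumi must be a knight, making "Caleb is a knave" true. Taking Rumi=knight, Paz=knight, Caleb=knave, Boris=knight, Gus=knight, each remaining statement checks out:
  Paz (knight): "it is false that Caleb is a knight" — true. ✓
  Caleb (knave): "Caleb is the same type as Boris" — false. ✓
  Boris (knight): "it is not the case that Rumi is a knave" — true. ✓
  Gus (knight): "Boris is a knight" — true. ✓
This is the unique consistent assignment.

Rumi is a knight, Paz is a knight, Caleb is a knave, Boris is a knight, and Gus is a knight.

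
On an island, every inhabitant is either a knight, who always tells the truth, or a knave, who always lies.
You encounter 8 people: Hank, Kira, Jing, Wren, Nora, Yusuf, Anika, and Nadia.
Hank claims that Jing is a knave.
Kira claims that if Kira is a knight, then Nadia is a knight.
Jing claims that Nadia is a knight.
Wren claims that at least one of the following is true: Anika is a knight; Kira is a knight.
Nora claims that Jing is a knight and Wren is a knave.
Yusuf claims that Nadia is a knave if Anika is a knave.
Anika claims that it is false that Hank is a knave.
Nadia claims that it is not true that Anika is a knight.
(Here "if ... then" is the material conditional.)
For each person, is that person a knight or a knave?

Since Hank is a knave, "Jing is a knave" needs to be false, which holds.
Kira is a knight, and the claim "if Kira is a knight, then Nadia is a knight" is indeed true.
Jing (knight): "Nadia is a knight" — true. ✓
Since Wren is a knight, "at least one of the following is true: Anika is a knight; Kira is a knight" needs to be true, which holds.
Nora (knave): "Jing is a knight and Wren is a knave" — false. ✓
Yusuf is a knave, so "Nadia is a knave if Anika is a knave" must be false — and it is.
Anika is a knave, and the claim "it is false that Hank is a knave" is indeed false.
Nadia is a knight, so "it is not true that Anika is a knight" must be true — and it is.

Hank is a knave, Kira is a knight, Jing is a knight, Wren is a knight, Nora is a knave, Yusuf is a knave, Anika is a knave, and Nadia is a knight.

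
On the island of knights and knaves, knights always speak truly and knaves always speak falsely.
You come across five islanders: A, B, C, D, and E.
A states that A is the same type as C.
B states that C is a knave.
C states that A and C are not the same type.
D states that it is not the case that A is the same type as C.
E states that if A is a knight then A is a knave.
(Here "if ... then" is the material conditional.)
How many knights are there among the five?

3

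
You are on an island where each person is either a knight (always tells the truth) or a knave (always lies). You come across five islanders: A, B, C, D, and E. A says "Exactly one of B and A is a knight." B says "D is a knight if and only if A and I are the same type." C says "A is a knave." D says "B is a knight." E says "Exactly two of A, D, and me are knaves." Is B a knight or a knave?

Consistent assignments: {A=knave, B=knave, C=knight, D=knave, E=knight}; {A=knave, B=knave, C=knight, D=knave, E=knave}
In every consistent assignment, B is a knave.

B is a knave.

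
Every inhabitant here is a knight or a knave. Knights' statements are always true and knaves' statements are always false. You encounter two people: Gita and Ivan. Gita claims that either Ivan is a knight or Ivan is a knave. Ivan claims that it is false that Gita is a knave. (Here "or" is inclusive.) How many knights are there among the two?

The unique consistent assignment is Gita=knight, Ivan=knight.
That has 2 knights.

2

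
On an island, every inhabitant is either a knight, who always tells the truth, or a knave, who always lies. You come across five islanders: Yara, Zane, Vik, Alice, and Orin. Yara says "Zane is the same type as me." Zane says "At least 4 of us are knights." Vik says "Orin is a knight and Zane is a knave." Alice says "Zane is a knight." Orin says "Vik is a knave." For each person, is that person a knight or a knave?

Knights: Yara, Zane, Alice, and Orin. Knaves: Vik.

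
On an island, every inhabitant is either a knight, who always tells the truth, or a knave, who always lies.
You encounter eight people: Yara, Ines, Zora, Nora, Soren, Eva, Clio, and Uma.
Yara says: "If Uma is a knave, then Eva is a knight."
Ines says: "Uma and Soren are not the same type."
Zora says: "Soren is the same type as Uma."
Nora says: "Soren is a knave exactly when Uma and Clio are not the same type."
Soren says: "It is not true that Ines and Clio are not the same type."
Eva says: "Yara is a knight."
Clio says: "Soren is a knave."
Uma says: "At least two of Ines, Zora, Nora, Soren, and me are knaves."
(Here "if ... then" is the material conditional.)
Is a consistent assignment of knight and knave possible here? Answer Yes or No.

Yes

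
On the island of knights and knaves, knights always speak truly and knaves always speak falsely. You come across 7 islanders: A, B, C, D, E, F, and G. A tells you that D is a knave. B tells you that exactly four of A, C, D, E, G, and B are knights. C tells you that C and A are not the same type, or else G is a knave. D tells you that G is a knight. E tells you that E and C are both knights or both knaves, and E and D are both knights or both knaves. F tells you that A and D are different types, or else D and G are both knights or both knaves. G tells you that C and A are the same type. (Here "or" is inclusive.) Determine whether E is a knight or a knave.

E is a knave.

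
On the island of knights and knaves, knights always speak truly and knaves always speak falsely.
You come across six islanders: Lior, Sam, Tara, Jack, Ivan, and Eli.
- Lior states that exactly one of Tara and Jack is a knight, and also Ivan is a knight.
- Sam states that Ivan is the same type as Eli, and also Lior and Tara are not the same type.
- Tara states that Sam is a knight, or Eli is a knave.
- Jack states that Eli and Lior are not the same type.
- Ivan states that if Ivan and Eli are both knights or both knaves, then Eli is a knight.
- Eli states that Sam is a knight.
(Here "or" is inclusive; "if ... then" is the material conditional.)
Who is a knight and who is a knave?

Lior is a knave, and the claim "exactly one of Tara and Jack is a knight, and also Ivan is a knight" is indeed false.
Sam (knight): "Ivan is the same type as Eli, and also Lior and Tara are not the same type" — True. ✓
Tara is a knight, so "Sam is a knight, or Eli is a knave" must be True — and it is.
Jack is a knight, so "Eli and Lior are not the same type" must be True — and it is.
Ivan is a knight; "if Ivan and Eli are both knights or both knaves, then Eli is a knight" is True, as required.
Since Eli is a knight, "Sam is a knight" needs to be True, which holds.

Knights: Sam, Tara, Jack, Ivan, and Eli. Knaves: Lior.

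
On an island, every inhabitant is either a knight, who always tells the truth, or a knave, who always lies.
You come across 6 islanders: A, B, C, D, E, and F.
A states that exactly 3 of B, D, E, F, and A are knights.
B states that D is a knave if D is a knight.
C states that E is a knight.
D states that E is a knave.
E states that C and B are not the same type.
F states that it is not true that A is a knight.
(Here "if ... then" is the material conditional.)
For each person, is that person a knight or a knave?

A is a knave, and the claim "exactly 3 of B, D, E, F, and A are knights" is indeed False.
As a knave, B's statement "D is a knave if D is a knight" should be False; it is.
C is a knave; "E is a knight" is False, as required.
D is a knight, so "E is a knave" must be True — and it is.
As a knave, E's statement "C and B are not the same type" should be False; it is.
F is a knight; "it is not true that A is a knight" is True, as required.

Knights: D and F. Knaves: A, B, C, and E.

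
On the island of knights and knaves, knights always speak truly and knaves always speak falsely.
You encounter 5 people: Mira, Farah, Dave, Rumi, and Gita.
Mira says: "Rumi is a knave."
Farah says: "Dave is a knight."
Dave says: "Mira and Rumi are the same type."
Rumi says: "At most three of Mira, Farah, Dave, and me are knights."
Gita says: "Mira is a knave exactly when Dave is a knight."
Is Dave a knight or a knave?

Consistent assignments: {Mira=knave, Farah=knave, Dave=knave, Rumi=knight, Gita=knave}
In every consistent assignment, Dave is a knave.

Dave is a knave.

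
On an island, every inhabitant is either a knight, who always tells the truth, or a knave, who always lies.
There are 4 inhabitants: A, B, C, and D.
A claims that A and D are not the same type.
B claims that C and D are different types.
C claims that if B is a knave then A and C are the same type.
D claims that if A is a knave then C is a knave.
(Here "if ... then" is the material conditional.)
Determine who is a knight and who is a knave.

A is a knave, B is a knight, C is a knight, and D is a knave.

A is a knave; "A and D are not the same type" is False, as required.
B is a knight; "C and D are different types" is true, as required.
Since C is a knight, "if B is a knave then A and C are the same type" needs to be true, which holds.
As a knave, D's statement "if A is a knave then C is a knave" should be False; it is.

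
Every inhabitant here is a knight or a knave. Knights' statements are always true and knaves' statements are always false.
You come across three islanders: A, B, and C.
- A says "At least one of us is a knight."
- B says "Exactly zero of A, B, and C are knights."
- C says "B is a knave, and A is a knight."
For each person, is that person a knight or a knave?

Since A is a knight, "at least one of us is a knight" needs to be true, which holds.
B is a knave, so "exactly zero of A, B, and C are knights" must be False — and it is.
C is a knight; "B is a knave, and A is a knight" is true, as required.

A is a knight, B is a knave, and C is a knight.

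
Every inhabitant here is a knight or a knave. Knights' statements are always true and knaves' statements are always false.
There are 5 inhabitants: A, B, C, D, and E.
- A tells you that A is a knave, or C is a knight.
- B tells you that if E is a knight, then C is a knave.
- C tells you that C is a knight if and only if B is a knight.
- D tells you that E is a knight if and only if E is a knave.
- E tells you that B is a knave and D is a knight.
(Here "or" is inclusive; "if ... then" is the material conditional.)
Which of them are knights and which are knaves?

A is a knight, B is a knight, C is a knight, D is a knave, and E is a knave.

A (knight): "A is a knave, or C is a knight" — true. ✓
B is a knight; "if E is a knight, then C is a knave" is true, as required.
C (knight): "C is a knight if and only if B is a knight" — true. ✓
D (knave): "E is a knight if and only if E is a knave" — false. ✓
E is a knave; "B is a knave and D is a knight" is false, as required.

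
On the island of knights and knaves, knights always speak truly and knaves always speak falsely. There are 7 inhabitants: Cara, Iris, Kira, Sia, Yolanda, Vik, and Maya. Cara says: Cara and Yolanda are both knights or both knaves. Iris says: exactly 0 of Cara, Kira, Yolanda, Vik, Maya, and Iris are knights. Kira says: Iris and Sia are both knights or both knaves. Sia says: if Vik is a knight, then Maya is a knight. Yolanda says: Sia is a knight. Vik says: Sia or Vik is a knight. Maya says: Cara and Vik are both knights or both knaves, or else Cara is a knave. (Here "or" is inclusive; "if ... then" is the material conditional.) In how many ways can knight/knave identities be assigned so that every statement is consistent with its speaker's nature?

2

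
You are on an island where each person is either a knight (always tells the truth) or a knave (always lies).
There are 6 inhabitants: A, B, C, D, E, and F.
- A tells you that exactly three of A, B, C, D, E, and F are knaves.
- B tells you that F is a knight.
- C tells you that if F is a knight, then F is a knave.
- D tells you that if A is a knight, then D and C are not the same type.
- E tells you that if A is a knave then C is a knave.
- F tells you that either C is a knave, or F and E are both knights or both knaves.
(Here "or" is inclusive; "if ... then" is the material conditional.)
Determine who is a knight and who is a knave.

A (knave): "exactly three of A, B, C, D, E, and F are knaves" — false. ✓
B (knight): "F is a knight" — true. ✓
C is a knave; "if F is a knight, then F is a knave" is false, as required.
D is a knight, and the claim "if A is a knight, then D and C are not the same type" is indeed true.
E is a knight; "if A is a knave then C is a knave" is true, as required.
F is a knight, so "either C is a knave, or F and E are both knights or both knaves" must be true — and it is.

A is a knave, B is a knight, C is a knave, D is a knight, E is a knight, and F is a knight.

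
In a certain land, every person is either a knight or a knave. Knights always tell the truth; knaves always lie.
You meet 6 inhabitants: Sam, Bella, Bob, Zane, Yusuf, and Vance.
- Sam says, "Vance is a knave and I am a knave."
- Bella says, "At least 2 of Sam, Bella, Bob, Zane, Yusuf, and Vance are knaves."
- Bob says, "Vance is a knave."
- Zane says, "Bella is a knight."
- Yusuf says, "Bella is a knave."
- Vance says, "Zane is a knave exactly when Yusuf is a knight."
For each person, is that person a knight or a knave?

Knights: Bella, Zane, and Vance. Knaves: Sam, Bob, and Yusuf.

As a knave, Sam's statement "Vance is a knave and I am a knave" should be false; it is.
Bella is a knight; "at least 2 of Sam, Bella, Bob, Zane, Yusuf, and Vance are knaves" is True, as required.
Since Bob is a knave, "Vance is a knave" needs to be false, which holds.
Zane is a knight, and the claim "Bella is a knight" is indeed True.
Yusuf is a knave; "Bella is a knave" is false, as required.
Vance is a knight, so "Zane is a knave exactly when Yusuf is a knight" must be True — and it is.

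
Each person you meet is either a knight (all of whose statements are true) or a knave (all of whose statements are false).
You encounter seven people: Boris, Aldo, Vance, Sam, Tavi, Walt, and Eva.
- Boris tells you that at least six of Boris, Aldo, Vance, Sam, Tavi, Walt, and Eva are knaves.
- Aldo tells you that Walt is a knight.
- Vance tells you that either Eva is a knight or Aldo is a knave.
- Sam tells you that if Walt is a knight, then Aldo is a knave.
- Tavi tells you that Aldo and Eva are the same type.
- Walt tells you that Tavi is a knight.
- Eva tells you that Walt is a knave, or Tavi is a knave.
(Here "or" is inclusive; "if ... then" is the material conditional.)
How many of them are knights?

The unique consistent assignment is Boris=knave, Aldo=knave, Vance=knight, Sam=knight, Tavi=knave, Walt=knave, Eva=knight.
That has 3 knights.

3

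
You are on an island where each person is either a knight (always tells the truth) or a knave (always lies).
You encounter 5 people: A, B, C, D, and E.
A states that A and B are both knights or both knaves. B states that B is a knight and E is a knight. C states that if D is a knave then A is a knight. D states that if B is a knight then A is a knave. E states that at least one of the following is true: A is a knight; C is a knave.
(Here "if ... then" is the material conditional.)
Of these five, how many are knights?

4

The unique consistent assignment is A=knight, B=knight, C=knight, D=knave, E=knight.
That has 4 knights.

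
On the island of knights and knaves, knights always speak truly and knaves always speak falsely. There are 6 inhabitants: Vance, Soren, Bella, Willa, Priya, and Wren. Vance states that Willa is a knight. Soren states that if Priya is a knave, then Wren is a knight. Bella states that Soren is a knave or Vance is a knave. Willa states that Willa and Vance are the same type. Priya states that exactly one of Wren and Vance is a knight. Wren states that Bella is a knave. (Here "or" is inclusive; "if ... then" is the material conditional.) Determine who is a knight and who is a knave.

Knights: Vance, Soren, Willa, and Wren. Knaves: Bella and Priya.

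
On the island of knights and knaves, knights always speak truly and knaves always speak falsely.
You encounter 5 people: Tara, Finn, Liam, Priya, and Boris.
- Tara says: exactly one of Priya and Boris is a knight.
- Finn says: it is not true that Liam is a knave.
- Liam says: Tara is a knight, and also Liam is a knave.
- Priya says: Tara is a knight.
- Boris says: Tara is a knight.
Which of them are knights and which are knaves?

Tara is a knave, Finn is a knave, Liam is a knave, Priya is a knave, and Boris is a knave.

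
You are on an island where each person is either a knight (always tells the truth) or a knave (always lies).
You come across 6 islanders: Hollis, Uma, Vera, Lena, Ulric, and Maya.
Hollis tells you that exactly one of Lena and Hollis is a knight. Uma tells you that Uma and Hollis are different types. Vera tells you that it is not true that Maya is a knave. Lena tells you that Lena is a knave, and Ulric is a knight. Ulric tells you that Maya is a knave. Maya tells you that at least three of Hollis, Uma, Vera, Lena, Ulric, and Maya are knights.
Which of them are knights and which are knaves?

Hollis is a knave, Uma is a knight, Vera is a knight, Lena is a knave, Ulric is a knave, and Maya is a knight.

As a knave, Hollis's statement "exactly one of Lena and Hollis is a knight" should be False; it is.
As a knight, Uma's statement "Uma and Hollis are different types" should be true; it is.
Vera is a knight; "it is not true that Maya is a knave" is true, as required.
Since Lena is a knave, "Lena is a knave, and Ulric is a knight" needs to be False, which holds.
Since Ulric is a knave, "Maya is a knave" needs to be False, which holds.
Since Maya is a knight, "at least three of Hollis, Uma, Vera, Lena, Ulric, and Maya are knights" needs to be true, which holds.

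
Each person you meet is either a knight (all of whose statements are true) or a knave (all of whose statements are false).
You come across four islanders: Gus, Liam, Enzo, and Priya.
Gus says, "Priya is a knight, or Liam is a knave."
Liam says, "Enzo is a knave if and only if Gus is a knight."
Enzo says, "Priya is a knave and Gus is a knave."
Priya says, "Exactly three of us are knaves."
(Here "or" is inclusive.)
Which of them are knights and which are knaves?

As a knave, Gus's statement "Priya is a knight, or Liam is a knave" should be false; it is.
As a knight, Liam's statement "Enzo is a knave if and only if Gus is a knight" should be true; it is.
Enzo is a knight, and the claim "Priya is a knave and Gus is a knave" is indeed true.
Priya is a knave; "exactly three of us are knaves" is false, as required.

Gus is a knave, Liam is a knight, Enzo is a knight, and Priya is a knave.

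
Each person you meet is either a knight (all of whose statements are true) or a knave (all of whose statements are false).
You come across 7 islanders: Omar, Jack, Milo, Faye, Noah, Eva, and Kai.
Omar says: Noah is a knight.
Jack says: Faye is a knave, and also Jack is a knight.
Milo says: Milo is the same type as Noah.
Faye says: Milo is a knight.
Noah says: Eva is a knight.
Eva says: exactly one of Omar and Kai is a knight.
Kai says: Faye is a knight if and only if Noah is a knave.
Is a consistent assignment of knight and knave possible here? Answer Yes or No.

Yes

One consistent assignment: Omar=knight, Jack=knave, Milo=knight, Faye=knight, Noah=knight, Eva=knight, Kai=knave.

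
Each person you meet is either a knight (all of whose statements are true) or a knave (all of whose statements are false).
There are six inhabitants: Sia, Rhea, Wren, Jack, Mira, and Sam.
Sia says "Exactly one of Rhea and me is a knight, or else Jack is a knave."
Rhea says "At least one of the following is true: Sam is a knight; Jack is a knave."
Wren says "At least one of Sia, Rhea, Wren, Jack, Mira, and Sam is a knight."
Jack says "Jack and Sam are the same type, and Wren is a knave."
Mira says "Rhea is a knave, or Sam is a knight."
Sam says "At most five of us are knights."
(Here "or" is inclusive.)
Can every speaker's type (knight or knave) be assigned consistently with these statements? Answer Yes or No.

Yes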